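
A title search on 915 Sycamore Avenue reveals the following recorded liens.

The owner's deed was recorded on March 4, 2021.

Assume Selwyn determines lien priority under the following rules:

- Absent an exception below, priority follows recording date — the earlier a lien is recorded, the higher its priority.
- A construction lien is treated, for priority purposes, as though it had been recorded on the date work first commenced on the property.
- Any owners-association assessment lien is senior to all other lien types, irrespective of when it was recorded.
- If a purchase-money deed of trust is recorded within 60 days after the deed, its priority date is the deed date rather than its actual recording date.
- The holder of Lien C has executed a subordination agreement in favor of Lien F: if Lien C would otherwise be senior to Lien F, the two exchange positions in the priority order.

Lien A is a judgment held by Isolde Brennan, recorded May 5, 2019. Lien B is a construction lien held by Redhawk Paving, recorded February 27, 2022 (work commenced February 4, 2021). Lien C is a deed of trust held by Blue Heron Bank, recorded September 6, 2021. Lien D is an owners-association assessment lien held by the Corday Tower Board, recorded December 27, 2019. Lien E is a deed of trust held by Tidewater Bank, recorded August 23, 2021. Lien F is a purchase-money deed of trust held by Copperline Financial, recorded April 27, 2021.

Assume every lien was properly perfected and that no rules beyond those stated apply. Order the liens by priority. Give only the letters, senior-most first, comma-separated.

Adjusting effective dates: B relates back to February 4, 2021 (work commenced); F relates back to the deed date March 4, 2021.
As an owners-association assessment lien, D is senior to every other lien.
Ordering the rest by effective date: A (May 5, 2019), B (February 4, 2021), F (March 4, 2021), E (August 23, 2021), C (September 6, 2021).
Since C is not senior to F, the subordination leaves the order unchanged.

D, A, B, F, E, C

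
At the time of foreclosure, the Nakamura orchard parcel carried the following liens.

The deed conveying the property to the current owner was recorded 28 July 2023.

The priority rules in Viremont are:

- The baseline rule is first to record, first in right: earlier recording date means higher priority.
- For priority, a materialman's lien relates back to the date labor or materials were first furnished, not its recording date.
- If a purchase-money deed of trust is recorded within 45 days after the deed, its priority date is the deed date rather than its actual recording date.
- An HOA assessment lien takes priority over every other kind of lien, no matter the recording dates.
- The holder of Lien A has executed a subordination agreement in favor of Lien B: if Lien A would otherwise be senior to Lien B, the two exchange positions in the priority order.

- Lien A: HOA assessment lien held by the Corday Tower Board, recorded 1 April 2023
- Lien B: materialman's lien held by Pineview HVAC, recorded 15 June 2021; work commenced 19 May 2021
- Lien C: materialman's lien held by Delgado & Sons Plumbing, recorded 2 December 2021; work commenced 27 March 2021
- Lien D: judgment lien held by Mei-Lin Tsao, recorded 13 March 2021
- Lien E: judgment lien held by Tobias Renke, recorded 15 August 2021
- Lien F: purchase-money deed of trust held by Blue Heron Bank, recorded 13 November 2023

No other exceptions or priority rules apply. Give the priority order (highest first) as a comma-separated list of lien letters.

Effective dates after the stated exceptions: B's effective date is 19 May 2021, when work began; C relates back to 27 March 2021 (work commenced); F was recorded 108 days after the deed — beyond 45 days — so no relation-back applies.
A, as an HOA assessment lien, has superpriority and ranks first.
Ordering the rest by effective date: D (13 March 2021), C (27 March 2021), B (19 May 2021), E (15 August 2021), F (13 November 2023).
A is senior to B before the subordination, so the two trade places.

B, D, C, A, E, F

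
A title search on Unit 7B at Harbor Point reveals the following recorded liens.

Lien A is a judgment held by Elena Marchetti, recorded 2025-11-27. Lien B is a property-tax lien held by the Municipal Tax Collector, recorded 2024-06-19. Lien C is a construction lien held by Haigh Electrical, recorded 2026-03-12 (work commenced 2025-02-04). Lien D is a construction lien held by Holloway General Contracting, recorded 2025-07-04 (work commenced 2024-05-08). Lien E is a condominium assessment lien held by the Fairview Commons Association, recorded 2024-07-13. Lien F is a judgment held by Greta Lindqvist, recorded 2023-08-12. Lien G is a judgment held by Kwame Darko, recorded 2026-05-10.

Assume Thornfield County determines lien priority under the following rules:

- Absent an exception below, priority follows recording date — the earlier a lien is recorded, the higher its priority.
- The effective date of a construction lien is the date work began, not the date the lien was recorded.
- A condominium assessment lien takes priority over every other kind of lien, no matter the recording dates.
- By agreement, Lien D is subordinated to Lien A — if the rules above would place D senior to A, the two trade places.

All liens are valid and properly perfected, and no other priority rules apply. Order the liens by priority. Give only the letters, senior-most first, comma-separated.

Effective dates after the stated exceptions: C relates back to 2025-02-04 (work commenced); D is treated as recorded 2024-05-08, the work-commencement date.
As a condominium assessment lien, E is senior to every other lien.
Among the remaining liens, by effective date: F (2023-08-12), D (2024-05-08), B (2024-06-19), C (2025-02-04), A (2025-11-27), G (2026-05-10).
D is senior to A before the subordination, so the two trade places.

E, F, A, B, C, D, G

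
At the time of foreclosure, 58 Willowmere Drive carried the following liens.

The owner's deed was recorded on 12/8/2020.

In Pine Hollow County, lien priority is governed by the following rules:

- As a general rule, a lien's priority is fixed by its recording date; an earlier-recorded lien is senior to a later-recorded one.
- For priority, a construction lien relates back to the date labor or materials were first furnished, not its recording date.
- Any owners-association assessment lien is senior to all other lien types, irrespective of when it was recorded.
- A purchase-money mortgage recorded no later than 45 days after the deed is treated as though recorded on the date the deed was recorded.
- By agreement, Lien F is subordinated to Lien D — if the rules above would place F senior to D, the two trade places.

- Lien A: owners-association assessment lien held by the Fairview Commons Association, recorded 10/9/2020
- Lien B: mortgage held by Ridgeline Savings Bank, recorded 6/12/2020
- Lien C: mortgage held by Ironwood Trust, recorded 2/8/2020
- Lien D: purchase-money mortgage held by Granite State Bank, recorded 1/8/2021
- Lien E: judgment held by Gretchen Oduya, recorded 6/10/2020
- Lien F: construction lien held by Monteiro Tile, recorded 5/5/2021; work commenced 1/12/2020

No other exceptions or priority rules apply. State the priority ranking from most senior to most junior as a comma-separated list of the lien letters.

Effective dates: D was recorded within the 45-day window, so its effective date is the deed date 12/8/2020; F is treated as recorded 1/12/2020, the work-commencement date.
As an owners-association assessment lien, A is senior to every other lien.
Remaining liens by effective date: F (1/12/2020), C (2/8/2020), E (6/10/2020), B (6/12/2020), D (12/8/2020).
F would otherwise be senior to D, so under the subordination agreement F and D exchange positions.

A, D, C, E, B, F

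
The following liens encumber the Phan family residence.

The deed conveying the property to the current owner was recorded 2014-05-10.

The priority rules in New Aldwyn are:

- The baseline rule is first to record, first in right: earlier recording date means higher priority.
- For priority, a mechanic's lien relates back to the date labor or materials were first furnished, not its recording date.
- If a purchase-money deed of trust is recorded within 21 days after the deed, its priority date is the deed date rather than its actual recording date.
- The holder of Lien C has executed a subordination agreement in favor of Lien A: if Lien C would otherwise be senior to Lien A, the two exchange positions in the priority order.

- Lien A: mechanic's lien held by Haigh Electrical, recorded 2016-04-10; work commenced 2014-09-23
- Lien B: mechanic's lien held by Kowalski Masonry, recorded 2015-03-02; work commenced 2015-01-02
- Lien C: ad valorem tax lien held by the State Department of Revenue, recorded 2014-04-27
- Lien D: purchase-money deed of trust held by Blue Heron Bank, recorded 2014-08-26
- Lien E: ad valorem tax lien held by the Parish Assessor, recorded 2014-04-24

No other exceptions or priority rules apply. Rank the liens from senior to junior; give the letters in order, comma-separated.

E, A, D, C, B

First, effective dates: A relates back to 2014-09-23 (work commenced); B relates back to 2015-01-02 (work commenced); D was recorded 108 days after the deed, outside the 21-day window, so it keeps its recording date.
Ordering by effective date: E (2014-04-24), C (2014-04-27), D (2014-08-26), A (2014-09-23), B (2015-01-02).
C is senior to A before the subordination, so the two trade places.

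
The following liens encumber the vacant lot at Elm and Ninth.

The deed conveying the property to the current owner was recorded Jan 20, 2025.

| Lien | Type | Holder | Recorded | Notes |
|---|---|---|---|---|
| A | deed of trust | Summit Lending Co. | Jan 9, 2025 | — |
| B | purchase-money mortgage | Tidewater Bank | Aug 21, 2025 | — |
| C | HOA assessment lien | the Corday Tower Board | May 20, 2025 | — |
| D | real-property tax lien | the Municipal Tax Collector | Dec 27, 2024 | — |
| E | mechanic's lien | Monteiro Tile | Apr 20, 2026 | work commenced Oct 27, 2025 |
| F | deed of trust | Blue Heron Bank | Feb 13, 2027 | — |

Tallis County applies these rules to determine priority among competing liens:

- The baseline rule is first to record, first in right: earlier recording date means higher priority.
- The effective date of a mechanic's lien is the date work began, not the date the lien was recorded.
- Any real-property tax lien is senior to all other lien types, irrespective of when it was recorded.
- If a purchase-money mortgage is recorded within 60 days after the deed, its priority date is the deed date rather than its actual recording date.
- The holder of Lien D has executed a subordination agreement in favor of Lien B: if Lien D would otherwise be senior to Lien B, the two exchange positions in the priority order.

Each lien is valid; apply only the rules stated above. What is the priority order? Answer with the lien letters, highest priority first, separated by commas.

Effective dates: B was recorded 213 days after the deed — beyond 60 days — so no relation-back applies; E relates back to Oct 27, 2025 (work commenced).
D is a real-property tax lien and takes priority over every other lien.
Ordering the rest by effective date: A (Jan 9, 2025), C (May 20, 2025), B (Aug 21, 2025), E (Oct 27, 2025), F (Feb 13, 2027).
The subordination applies — D was senior to B — so D and B swap.

B, A, C, D, E, F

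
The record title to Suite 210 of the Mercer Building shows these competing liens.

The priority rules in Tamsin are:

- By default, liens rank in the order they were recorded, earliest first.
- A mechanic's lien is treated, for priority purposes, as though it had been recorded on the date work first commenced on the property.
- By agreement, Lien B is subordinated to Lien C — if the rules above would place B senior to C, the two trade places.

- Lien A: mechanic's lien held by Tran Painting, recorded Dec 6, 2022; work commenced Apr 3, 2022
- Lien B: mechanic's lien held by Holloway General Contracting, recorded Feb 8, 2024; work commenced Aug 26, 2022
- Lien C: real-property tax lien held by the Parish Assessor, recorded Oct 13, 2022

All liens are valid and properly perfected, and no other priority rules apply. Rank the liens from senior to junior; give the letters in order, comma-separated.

A, C, B

First, effective dates: A is treated as recorded Apr 3, 2022, the work-commencement date; B relates back to Aug 26, 2022 (work commenced).
Sorted by effective date: A (Apr 3, 2022), B (Aug 26, 2022), C (Oct 13, 2022).
The subordination applies — B was senior to C — so B and C swap.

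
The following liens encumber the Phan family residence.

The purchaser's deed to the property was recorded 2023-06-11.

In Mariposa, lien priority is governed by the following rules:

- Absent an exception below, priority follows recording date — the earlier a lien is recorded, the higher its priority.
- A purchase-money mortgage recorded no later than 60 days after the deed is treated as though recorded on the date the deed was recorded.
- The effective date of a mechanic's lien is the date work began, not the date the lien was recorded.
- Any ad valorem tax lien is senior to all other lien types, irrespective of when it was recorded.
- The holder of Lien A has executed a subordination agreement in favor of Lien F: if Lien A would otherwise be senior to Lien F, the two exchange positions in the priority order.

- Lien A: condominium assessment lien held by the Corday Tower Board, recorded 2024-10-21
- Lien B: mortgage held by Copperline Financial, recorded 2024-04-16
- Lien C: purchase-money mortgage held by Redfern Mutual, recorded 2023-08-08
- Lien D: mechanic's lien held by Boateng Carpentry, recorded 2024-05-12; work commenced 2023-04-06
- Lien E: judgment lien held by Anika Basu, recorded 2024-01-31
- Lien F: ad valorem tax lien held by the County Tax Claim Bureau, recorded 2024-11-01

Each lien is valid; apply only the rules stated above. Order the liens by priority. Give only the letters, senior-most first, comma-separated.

F, D, C, E, B, A

Adjusting effective dates: C's effective date is the deed date, 2023-06-11; D relates back to 2023-04-06 (work commenced).
As an ad valorem tax lien, F is senior to every other lien.
Among the remaining liens, by effective date: D (2023-04-06), C (2023-06-11), E (2024-01-31), B (2024-04-16), A (2024-10-21).
A is already junior to F, so the subordination agreement changes nothing.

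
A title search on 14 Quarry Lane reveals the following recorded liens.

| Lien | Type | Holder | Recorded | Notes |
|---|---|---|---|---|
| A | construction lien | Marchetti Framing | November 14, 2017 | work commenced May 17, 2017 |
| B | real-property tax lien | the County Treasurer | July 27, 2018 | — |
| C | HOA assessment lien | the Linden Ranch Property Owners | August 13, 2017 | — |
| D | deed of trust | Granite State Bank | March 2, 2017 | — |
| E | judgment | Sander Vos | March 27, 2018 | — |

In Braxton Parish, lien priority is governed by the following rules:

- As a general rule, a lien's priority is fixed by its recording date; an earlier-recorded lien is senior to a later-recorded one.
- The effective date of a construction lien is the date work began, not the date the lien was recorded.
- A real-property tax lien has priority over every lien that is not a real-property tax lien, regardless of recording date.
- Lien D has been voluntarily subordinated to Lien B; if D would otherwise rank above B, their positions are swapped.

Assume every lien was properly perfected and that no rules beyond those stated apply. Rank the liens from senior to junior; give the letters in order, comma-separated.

B, D, A, C, E

Adjusting effective dates: A relates back to May 17, 2017 (work commenced).
As a real-property tax lien, B is senior to every other lien.
Remaining liens by effective date: D (March 2, 2017), A (May 17, 2017), C (August 13, 2017), E (March 27, 2018).
D already ranks below B; the subordination has no effect.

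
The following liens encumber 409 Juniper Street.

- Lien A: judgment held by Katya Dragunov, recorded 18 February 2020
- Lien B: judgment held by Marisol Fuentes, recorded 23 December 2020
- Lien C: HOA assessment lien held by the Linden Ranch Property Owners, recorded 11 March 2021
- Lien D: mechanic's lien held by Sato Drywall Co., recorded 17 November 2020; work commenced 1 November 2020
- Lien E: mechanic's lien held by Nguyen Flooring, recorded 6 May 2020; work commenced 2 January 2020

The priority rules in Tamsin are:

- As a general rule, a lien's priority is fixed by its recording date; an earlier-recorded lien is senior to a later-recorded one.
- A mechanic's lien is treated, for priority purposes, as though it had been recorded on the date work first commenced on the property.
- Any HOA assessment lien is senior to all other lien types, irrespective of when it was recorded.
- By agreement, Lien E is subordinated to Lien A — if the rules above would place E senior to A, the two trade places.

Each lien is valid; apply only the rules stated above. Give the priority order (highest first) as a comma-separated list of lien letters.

C, A, E, D, B

Adjusting effective dates: D's effective date is 1 November 2020, when work began; E is treated as recorded 2 January 2020, the work-commencement date.
C is an HOA assessment lien and takes priority over every other lien.
Among the remaining liens, by effective date: E (2 January 2020), A (18 February 2020), D (1 November 2020), B (23 December 2020).
The subordination applies — E was senior to A — so E and A swap.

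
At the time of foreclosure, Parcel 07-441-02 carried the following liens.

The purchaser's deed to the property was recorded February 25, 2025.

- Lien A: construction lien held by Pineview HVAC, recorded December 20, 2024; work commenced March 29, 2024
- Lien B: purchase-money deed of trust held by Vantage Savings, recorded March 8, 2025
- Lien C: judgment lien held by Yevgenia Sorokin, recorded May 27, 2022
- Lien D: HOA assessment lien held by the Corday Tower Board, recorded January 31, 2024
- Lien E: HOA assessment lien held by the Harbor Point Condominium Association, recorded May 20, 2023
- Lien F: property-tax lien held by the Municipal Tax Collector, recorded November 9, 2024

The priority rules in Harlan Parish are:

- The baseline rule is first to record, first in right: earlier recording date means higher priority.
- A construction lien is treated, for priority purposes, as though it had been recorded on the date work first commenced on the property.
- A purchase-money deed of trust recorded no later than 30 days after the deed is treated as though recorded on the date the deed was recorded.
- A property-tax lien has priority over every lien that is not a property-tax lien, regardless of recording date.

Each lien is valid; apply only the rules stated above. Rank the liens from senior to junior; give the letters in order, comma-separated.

F, C, E, D, A, B

Adjusting effective dates: A relates back to March 29, 2024 (work commenced); B relates back to the deed date February 25, 2025.
F, as a property-tax lien, has superpriority and ranks first.
The other liens, earliest effective date first: C (May 27, 2022), E (May 20, 2023), D (January 31, 2024), A (March 29, 2024), B (February 25, 2025).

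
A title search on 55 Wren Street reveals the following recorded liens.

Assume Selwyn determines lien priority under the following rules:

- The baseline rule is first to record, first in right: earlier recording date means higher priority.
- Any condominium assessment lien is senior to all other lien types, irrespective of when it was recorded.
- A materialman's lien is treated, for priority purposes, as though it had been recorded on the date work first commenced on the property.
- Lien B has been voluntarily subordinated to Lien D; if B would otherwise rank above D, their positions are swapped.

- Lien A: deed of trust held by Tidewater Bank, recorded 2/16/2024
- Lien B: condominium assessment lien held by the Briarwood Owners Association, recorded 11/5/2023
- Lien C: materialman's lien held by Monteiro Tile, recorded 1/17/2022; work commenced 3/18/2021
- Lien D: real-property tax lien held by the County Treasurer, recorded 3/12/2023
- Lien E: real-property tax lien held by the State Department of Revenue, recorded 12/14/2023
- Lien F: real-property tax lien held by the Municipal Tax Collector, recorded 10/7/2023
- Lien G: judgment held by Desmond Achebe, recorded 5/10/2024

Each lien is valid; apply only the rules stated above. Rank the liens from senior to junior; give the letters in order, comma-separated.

Adjusting effective dates: C's effective date is 3/18/2021, when work began.
B is a condominium assessment lien and takes priority over every other lien.
Ordering the rest by effective date: C (3/18/2021), D (3/12/2023), F (10/7/2023), E (12/14/2023), A (2/16/2024), G (5/10/2024).
B is senior to D before the subordination, so the two trade places.

D, C, B, F, E, A, G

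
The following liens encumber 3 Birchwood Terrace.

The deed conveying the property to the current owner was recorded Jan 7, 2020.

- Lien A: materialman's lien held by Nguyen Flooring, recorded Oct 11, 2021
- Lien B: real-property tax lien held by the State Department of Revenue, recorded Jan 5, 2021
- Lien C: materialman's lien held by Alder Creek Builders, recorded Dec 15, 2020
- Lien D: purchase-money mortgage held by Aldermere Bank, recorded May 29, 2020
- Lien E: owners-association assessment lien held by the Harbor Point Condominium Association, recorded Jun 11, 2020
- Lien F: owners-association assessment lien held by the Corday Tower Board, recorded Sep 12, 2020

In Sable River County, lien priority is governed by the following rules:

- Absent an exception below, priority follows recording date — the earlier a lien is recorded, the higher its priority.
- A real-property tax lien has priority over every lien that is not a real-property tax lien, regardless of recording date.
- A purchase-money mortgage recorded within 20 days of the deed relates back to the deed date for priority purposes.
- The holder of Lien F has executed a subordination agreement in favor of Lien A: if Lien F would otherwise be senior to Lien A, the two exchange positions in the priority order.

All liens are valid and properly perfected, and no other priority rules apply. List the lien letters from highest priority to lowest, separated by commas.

B, D, E, A, C, F

Effective dates after the stated exceptions: D was recorded 143 days after the deed — beyond 20 days — so no relation-back applies.
B is a real-property tax lien and takes priority over every other lien.
Remaining liens by effective date: D (May 29, 2020), E (Jun 11, 2020), F (Sep 12, 2020), C (Dec 15, 2020), A (Oct 11, 2021).
The subordination applies — F was senior to A — so F and A swap.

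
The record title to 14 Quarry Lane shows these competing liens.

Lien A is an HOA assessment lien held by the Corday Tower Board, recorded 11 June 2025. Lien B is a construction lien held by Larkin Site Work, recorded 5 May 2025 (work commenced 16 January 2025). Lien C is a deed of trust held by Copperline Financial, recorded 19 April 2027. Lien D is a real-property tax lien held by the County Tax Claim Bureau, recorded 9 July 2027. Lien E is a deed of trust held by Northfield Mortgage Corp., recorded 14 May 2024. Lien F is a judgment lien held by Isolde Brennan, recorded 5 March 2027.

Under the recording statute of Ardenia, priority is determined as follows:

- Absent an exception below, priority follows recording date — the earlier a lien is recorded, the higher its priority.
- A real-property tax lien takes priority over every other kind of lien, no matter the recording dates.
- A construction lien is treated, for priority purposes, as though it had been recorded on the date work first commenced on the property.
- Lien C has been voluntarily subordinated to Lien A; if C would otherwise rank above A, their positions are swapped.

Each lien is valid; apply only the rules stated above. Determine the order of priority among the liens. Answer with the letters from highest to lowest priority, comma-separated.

First, effective dates: B relates back to 16 January 2025 (work commenced).
D is a real-property tax lien and takes priority over every other lien.
Among the remaining liens, by effective date: E (14 May 2024), B (16 January 2025), A (11 June 2025), F (5 March 2027), C (19 April 2027).
Since C is not senior to A, the subordination leaves the order unchanged.

D, E, B, A, F, C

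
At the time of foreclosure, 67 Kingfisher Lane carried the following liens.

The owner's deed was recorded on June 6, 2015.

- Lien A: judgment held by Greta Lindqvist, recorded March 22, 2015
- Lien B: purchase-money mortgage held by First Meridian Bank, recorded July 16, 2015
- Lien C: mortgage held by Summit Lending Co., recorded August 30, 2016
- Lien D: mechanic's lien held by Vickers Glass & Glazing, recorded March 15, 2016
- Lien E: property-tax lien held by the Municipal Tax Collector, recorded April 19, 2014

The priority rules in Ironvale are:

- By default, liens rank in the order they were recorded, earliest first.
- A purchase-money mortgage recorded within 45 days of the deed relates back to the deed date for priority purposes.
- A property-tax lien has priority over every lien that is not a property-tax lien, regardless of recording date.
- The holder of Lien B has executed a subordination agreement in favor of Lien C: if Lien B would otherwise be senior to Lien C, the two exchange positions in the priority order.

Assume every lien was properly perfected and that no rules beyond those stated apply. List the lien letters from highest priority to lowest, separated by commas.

Effective dates after the stated exceptions: B's effective date is the deed date, June 6, 2015.
E, as a property-tax lien, has superpriority and ranks first.
Remaining liens by effective date: A (March 22, 2015), B (June 6, 2015), D (March 15, 2016), C (August 30, 2016).
The subordination applies — B was senior to C — so B and C swap.

E, A, C, D, B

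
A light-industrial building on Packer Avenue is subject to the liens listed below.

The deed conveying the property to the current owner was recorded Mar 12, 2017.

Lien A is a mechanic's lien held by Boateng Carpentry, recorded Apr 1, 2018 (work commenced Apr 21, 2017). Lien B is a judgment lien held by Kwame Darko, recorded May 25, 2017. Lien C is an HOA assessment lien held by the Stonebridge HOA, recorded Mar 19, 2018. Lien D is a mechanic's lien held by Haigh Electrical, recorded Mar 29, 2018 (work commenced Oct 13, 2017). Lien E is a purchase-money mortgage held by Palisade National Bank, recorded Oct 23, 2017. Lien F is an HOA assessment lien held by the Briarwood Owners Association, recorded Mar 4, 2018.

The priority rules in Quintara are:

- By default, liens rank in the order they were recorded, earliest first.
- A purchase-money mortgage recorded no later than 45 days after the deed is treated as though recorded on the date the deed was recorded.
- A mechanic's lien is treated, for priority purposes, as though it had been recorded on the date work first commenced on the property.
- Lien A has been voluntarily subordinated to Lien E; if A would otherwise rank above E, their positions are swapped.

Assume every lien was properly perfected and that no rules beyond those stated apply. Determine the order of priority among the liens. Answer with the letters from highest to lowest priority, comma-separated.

Adjusting effective dates: A's effective date is Apr 21, 2017, when work began; D relates back to Oct 13, 2017 (work commenced); E was recorded 225 days after the deed — beyond 45 days — so no relation-back applies.
By effective date, earliest first: A (Apr 21, 2017), B (May 25, 2017), D (Oct 13, 2017), E (Oct 23, 2017), F (Mar 4, 2018), C (Mar 19, 2018).
The subordination applies — A was senior to E — so A and E swap.

E, B, D, A, F, C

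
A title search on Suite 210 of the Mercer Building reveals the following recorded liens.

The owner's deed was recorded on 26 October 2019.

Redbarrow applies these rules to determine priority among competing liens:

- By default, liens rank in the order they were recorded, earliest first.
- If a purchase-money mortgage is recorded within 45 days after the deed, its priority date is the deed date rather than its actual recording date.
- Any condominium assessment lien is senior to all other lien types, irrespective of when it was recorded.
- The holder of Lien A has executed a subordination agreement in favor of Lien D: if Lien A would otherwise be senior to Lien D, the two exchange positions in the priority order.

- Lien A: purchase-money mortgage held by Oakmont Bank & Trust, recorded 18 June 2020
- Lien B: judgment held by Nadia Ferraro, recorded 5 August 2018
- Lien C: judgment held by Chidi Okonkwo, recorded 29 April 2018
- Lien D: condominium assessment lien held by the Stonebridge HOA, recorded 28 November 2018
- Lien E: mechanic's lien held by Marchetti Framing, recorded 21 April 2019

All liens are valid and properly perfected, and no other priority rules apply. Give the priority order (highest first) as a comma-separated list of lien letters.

Adjusting effective dates: A was recorded 236 days after the deed — beyond 45 days — so no relation-back applies.
D is a condominium assessment lien and takes priority over every other lien.
The other liens, earliest effective date first: C (29 April 2018), B (5 August 2018), E (21 April 2019), A (18 June 2020).
Since A is not senior to D, the subordination leaves the order unchanged.

D, C, B, E, A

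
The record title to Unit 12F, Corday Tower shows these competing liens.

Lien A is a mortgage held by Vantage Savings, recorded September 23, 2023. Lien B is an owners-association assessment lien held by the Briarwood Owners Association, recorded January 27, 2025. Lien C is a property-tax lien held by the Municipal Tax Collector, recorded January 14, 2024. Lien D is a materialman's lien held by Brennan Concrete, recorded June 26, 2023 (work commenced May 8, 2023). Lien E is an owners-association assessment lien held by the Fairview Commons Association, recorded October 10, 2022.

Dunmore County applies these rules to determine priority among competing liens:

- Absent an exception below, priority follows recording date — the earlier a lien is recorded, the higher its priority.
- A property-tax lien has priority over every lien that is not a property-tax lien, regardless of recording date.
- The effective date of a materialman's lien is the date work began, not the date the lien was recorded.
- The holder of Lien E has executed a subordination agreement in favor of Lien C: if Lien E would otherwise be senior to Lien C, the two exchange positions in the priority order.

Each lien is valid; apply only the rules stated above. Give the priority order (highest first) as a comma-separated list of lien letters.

Effective dates after the stated exceptions: D's effective date is May 8, 2023, when work began.
As a property-tax lien, C is senior to every other lien.
Ordering the rest by effective date: E (October 10, 2022), D (May 8, 2023), A (September 23, 2023), B (January 27, 2025).
Since E is not senior to C, the subordination leaves the order unchanged.

C, E, D, A, B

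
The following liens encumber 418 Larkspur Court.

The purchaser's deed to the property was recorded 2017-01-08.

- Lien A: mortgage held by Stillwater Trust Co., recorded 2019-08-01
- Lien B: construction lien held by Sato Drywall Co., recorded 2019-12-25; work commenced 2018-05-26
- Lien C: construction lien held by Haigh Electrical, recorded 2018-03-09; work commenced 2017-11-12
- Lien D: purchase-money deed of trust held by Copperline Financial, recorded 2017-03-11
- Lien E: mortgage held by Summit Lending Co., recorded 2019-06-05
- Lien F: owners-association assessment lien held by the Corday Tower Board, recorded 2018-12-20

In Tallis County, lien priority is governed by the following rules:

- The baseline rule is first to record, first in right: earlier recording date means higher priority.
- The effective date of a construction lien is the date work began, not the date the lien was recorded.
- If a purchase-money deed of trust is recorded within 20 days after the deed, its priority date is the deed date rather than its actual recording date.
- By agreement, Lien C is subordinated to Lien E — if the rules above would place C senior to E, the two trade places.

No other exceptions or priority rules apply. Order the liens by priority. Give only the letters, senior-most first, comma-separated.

D, E, B, F, C, A

Effective dates: B is treated as recorded 2018-05-26, the work-commencement date; C relates back to 2017-11-12 (work commenced); D was recorded 62 days after the deed — beyond 20 days — so no relation-back applies.
By effective date: D (2017-03-11), C (2017-11-12), B (2018-05-26), F (2018-12-20), E (2019-06-05), A (2019-08-01).
C is senior to E before the subordination, so the two trade places.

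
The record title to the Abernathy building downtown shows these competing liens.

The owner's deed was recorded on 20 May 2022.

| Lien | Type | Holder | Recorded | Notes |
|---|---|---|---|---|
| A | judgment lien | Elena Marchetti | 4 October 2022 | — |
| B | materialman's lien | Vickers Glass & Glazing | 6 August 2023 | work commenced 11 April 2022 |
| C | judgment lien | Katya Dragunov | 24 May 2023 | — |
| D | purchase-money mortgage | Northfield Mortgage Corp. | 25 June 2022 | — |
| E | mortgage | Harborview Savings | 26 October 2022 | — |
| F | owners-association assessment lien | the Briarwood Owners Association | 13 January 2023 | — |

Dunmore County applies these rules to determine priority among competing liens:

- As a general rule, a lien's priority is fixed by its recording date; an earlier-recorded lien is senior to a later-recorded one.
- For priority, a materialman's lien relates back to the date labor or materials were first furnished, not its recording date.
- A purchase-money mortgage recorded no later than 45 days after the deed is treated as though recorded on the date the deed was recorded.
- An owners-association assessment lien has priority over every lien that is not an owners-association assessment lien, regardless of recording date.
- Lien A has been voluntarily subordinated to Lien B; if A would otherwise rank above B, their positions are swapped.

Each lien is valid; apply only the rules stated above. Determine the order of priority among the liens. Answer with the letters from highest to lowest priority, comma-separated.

F, B, D, A, E, C

First, effective dates: B's effective date is 11 April 2022, when work began; D's effective date is the deed date, 20 May 2022.
F, as an owners-association assessment lien, has superpriority and ranks first.
Remaining liens by effective date: B (11 April 2022), D (20 May 2022), A (4 October 2022), E (26 October 2022), C (24 May 2023).
Since A is not senior to B, the subordination leaves the order unchanged.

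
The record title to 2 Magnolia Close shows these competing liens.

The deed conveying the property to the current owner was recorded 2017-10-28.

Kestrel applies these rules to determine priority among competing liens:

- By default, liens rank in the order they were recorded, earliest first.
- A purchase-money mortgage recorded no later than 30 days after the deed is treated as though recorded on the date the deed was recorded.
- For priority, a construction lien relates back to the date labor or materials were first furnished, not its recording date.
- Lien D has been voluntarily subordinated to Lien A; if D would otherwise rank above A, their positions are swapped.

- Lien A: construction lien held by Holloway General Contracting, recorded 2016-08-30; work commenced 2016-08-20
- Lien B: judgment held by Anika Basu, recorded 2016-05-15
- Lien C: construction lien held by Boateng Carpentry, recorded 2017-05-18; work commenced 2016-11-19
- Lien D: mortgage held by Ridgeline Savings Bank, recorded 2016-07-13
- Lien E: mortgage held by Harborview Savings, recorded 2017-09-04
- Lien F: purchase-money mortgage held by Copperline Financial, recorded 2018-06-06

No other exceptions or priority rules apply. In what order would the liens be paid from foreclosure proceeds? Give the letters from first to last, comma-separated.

Effective dates: A relates back to 2016-08-20 (work commenced); C's effective date is 2016-11-19, when work began; F was recorded 221 days after the deed — beyond 30 days — so no relation-back applies.
By effective date: B (2016-05-15), D (2016-07-13), A (2016-08-20), C (2016-11-19), E (2017-09-04), F (2018-06-06).
The subordination applies — D was senior to A — so D and A swap.

B, A, D, C, E, F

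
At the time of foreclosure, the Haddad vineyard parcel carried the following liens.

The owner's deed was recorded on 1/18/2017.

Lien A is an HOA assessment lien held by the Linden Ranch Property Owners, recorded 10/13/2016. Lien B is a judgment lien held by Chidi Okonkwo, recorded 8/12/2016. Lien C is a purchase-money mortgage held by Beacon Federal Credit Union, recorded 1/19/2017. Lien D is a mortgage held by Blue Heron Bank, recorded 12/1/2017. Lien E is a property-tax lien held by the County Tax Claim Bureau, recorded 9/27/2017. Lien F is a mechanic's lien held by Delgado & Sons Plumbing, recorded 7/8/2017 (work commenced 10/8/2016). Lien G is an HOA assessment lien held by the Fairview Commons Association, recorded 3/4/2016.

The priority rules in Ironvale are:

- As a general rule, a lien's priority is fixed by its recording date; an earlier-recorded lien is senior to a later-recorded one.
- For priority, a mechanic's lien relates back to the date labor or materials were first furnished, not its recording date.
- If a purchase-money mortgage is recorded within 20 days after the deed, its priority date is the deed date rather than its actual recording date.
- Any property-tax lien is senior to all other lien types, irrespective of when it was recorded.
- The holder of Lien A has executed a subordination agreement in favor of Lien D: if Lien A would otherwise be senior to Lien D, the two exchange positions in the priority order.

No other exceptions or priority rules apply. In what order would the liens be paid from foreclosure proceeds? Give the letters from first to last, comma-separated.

E, G, B, F, D, C, A

Adjusting effective dates: C relates back to the deed date 1/18/2017; F relates back to 10/8/2016 (work commenced).
E is a property-tax lien, so it outranks all other liens regardless of date.
The other liens, earliest effective date first: G (3/4/2016), B (8/12/2016), F (10/8/2016), A (10/13/2016), C (1/18/2017), D (12/1/2017).
A is senior to D before the subordination, so the two trade places.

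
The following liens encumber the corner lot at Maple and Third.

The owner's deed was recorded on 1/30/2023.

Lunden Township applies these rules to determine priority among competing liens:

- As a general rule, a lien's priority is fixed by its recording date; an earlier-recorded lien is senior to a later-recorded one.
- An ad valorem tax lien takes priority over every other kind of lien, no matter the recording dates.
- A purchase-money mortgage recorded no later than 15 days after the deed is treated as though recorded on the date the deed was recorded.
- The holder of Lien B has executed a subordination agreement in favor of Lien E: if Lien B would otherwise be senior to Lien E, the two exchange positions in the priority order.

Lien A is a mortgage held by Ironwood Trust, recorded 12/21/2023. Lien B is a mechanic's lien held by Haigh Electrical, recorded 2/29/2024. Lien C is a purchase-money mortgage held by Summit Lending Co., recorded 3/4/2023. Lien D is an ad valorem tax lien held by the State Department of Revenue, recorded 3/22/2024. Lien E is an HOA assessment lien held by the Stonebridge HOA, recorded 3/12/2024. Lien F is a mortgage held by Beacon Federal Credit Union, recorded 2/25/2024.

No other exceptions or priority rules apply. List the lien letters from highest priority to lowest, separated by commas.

Effective dates: C was recorded 33 days after the deed, outside the 15-day window, so it keeps its recording date.
D is an ad valorem tax lien and takes priority over every other lien.
Among the remaining liens, by effective date: C (3/4/2023), A (12/21/2023), F (2/25/2024), B (2/29/2024), E (3/12/2024).
Because B would otherwise rank above E, the subordination swaps them.

D, C, A, F, E, B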